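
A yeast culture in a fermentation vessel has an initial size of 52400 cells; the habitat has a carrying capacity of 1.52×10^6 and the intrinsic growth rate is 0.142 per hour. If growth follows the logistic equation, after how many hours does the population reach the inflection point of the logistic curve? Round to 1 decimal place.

Logistic growth is fastest at N = K/2 = 760000.
A = (K − N₀)/N₀ = 28.008. Set K/(1 + A·e^(−rt)) = K/2 → A·e^(−rt) = 1.
e^(−0.142t) = 1/28.008 = 0.0357046, so t = ln(28.008)/0.142 = 3.3325/0.142 = 23.468.

23.5 hours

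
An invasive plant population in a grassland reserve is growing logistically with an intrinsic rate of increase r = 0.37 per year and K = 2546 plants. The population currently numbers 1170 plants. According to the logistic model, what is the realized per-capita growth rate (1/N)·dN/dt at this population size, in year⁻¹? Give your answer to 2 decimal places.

(1/N)·dN/dt = r(1 − N/K) = 0.37 × (1 − 1170/2546).
= 0.37 × 0.54046 = 0.19997.

0.20 per year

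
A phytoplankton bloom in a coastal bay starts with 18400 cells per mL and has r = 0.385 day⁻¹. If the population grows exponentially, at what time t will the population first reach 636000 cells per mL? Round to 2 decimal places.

9.20 days

Set N₀·e^(rt) = 636000: e^(0.385·t) = 636000/18400 = 34.565.
0.385·t = ln(34.565) = 3.5428, so t = 3.5428/0.385 = 9.2022.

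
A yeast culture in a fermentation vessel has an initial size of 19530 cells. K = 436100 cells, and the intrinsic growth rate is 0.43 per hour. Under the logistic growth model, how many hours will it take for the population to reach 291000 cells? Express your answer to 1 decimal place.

8.7 hours

A = (K − N₀)/N₀ = (436100 − 19530)/19530 = 21.33.
Solve 436100/(1 + 21.33·e^(−0.43t)) = 291000: 1 + 21.33·e^(−0.43t) = 1.4986, so e^(−0.43t) = 0.023377.
−0.43·t = ln(0.023377) = -3.756, so t = 3.756/0.43 = 8.7349.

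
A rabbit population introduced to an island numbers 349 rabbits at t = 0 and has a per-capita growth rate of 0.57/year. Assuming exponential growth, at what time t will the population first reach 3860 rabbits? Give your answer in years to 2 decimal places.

Set N₀·e^(rt) = 3860: e^(0.57·t) = 3860/349 = 11.06.
0.57·t = ln(11.06) = 2.4034, so t = 2.4034/0.57 = 4.2164.

4.22 years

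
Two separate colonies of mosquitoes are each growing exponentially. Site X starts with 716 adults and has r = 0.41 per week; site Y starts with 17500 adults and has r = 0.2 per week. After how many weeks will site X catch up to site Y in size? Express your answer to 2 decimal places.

Set 716·e^(0.41t) = 17500·e^(0.2t).
e^((0.41 − 0.2)t) = 17500/716 → e^(0.21·t) = 24.441.
0.21·t = ln(24.441) = 3.1963, so t = 3.1963/0.21 = 15.22.

15.22 weeks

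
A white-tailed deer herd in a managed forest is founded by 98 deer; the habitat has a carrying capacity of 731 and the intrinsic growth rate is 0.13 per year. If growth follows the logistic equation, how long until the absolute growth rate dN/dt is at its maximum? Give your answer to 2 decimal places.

14.35 years

Logistic growth is fastest at N = K/2 = 365.5.
A = (K − N₀)/N₀ = 6.4592. Set K/(1 + A·e^(−rt)) = K/2 → A·e^(−rt) = 1.
e^(−0.13t) = 1/6.4592 = 0.154818, so t = ln(6.4592)/0.13 = 1.8655/0.13 = 14.35.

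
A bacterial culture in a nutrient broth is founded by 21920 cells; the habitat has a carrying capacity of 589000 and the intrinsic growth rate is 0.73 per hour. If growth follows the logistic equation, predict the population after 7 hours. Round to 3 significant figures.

509000 cells

A = (K − N₀)/N₀ = (589000 − 21920)/21920 = 25.87.
N(t) = K/(1 + A·e^(−rt)) = 589000/(1 + 25.87×e^(−0.73×7)).
e^(−5.11) = 0.0060361; denominator = 1 + 25.87×0.0060361 = 1.1562.
N = 589000/1.1562 = 509447.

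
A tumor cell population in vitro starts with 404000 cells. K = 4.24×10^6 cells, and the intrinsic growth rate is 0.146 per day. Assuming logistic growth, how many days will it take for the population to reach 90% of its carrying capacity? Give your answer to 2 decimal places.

30.47 days

A = (K − N₀)/N₀ = (4.24×10^6 − 404000)/404000 = 9.495.
Solve 4.24×10^6/(1 + 9.495·e^(−0.146t)) = 3.816×10^6: 1 + 9.495·e^(−0.146t) = 1.1111, so e^(−0.146t) = 0.011702.
−0.146·t = ln(0.011702) = -4.448, so t = 4.448/0.146 = 30.466.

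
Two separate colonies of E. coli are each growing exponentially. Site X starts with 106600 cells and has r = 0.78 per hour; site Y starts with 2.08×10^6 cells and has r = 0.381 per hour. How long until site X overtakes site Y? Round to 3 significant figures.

7.45 hours

Set 106600·e^(0.78t) = 2.08×10^6·e^(0.381t).
e^((0.78 − 0.381)t) = 2.08×10^6/106600 → e^(0.399·t) = 19.512.
0.399·t = ln(19.512) = 2.971, so t = 2.971/0.399 = 7.4462.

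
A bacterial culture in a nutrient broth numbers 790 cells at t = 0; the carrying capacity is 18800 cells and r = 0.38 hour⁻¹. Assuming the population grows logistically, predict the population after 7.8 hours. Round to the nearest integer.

A = (K − N₀)/N₀ = (18800 − 790)/790 = 22.797.
N(t) = K/(1 + A·e^(−rt)) = 18800/(1 + 22.797×e^(−0.38×7.8)).
e^(−2.964) = 0.051612; denominator = 1 + 22.797×0.051612 = 2.1766.
N = 18800/2.1766 = 8637.23.

8637 cells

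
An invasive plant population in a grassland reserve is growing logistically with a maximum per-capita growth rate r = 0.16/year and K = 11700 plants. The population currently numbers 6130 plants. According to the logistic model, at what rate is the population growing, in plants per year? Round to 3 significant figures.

467 plants per year

dN/dt = rN(1 − N/K) = 0.16 × 6130 × (1 − 6130/11700).
1 − 6130/11700 = 0.47607; dN/dt = 0.16 × 6130 × 0.47607 = 466.93.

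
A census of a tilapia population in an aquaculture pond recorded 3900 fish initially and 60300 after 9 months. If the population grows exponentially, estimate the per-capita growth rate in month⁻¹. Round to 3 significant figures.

From N(t) = N₀·e^(rt): e^(r·9) = 60300/3900 = 15.462.
r·9 = ln(15.462) = 2.7384, so r = 2.7384/9 = 0.30426.

0.304 per month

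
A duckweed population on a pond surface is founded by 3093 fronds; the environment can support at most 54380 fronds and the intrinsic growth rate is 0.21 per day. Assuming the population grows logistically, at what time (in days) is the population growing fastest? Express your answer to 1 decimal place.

13.4 days

Logistic growth is fastest at N = K/2 = 27190.
A = (K − N₀)/N₀ = 16.582. Set K/(1 + A·e^(−rt)) = K/2 → A·e^(−rt) = 1.
e^(−0.21t) = 1/16.582 = 0.0603077, so t = ln(16.582)/0.21 = 2.8083/0.21 = 13.373.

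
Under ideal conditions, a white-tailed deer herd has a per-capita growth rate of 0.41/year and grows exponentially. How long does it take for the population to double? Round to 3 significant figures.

1.69 years

Doubling time t_d = ln(2)/r = 0.6931/0.41 = 1.6906.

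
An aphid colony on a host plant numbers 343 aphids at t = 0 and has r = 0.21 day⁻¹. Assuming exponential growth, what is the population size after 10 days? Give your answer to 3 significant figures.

N(t) = N₀·e^(rt) = 343 × e^(0.21×10) = 343 × e^2.1.
e^2.1 ≈ 8.1662, so N ≈ 343 × 8.1662 = 2801.

2800 aphids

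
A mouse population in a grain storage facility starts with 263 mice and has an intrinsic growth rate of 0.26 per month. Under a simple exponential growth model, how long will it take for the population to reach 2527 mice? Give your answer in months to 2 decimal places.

Set N₀·e^(rt) = 2527: e^(0.26·t) = 2527/263 = 9.6084.
0.26·t = ln(9.6084) = 2.2626, so t = 2.2626/0.26 = 8.7024.

8.70 months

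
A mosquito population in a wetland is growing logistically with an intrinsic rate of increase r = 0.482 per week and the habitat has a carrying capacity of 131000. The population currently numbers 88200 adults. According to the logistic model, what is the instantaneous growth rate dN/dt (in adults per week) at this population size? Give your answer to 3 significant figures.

dN/dt = rN(1 − N/K) = 0.482 × 88200 × (1 − 88200/131000).
1 − 88200/131000 = 0.32672; dN/dt = 0.482 × 88200 × 0.32672 = 13890.

13900 adults per week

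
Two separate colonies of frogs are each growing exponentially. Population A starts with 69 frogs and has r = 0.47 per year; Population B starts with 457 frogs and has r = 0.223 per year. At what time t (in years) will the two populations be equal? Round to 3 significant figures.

Set 69·e^(0.47t) = 457·e^(0.223t).
e^((0.47 − 0.223)t) = 457/69 → e^(0.247·t) = 6.6232.
0.247·t = ln(6.6232) = 1.8906, so t = 1.8906/0.247 = 7.6542.

7.65 years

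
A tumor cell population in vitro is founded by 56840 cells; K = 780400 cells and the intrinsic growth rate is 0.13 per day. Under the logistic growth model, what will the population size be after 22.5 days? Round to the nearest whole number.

A = (K − N₀)/N₀ = (780400 − 56840)/56840 = 12.73.
N(t) = K/(1 + A·e^(−rt)) = 780400/(1 + 12.73×e^(−0.13×22.5)).
e^(−2.925) = 0.053665; denominator = 1 + 12.73×0.053665 = 1.6831.
N = 780400/1.6831 = 463657.

463657 cells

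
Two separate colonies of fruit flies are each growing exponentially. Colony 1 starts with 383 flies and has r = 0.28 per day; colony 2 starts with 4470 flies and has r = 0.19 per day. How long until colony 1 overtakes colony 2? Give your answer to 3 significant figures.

Set 383·e^(0.28t) = 4470·e^(0.19t).
e^((0.28 − 0.19)t) = 4470/383 → e^(0.09·t) = 11.671.
0.09·t = ln(11.671) = 2.4571, so t = 2.4571/0.09 = 27.301.

27.3 days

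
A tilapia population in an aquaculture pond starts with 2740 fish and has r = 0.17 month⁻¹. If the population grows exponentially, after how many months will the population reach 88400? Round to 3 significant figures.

Set N₀·e^(rt) = 88400: e^(0.17·t) = 88400/2740 = 32.263.
0.17·t = ln(32.263) = 3.4739, so t = 3.4739/0.17 = 20.435.

20.4 months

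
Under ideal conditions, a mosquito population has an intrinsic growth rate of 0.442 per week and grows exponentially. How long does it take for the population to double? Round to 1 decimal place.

1.6 weeks

Doubling time t_d = ln(2)/r = 0.6931/0.442 = 1.5682.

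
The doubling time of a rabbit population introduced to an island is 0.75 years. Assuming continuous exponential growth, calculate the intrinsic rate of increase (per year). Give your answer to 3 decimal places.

r = ln(2)/t_d = 0.6931/0.75 = 0.9242.

0.924 per year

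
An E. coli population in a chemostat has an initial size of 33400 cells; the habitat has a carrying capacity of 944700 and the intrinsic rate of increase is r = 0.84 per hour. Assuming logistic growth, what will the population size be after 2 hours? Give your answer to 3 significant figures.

A = (K − N₀)/N₀ = (944700 − 33400)/33400 = 27.284.
N(t) = K/(1 + A·e^(−rt)) = 944700/(1 + 27.284×e^(−0.84×2)).
e^(−1.68) = 0.18637; denominator = 1 + 27.284×0.18637 = 6.0851.
N = 944700/6.0851 = 155248.

155000 cells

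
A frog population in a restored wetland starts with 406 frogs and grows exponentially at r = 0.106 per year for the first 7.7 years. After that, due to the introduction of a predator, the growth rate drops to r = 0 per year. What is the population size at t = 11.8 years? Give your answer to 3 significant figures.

Phase 1: N(7.7) = 406·e^(0.106×7.7) = 406·e^0.8162 = 918.327.
Phase 2 runs for 11.8 − 7.7 = 4.1 years at r = 0.
N(11.8) = 918.327·e^(0×4.1) = 918.327·e^0 = 918.327.

918 frogs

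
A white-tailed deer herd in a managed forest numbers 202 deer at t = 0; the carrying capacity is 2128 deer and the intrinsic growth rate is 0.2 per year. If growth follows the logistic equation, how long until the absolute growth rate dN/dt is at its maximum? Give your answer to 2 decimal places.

11.27 years

Logistic growth is fastest at N = K/2 = 1064.
A = (K − N₀)/N₀ = 9.5347. Set K/(1 + A·e^(−rt)) = K/2 → A·e^(−rt) = 1.
e^(−0.2t) = 1/9.5347 = 0.104881, so t = ln(9.5347)/0.2 = 2.2549/0.2 = 11.275.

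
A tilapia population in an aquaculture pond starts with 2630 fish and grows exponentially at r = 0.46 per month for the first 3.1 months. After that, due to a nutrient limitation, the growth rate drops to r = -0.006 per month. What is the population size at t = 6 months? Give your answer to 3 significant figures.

10800 fish

Phase 1: N(3.1) = 2630·e^(0.46×3.1) = 2630·e^1.426 = 10946.1.
Phase 2 runs for 6 − 3.1 = 2.9 months at r = -0.006.
N(6) = 10946.1·e^(-0.006×2.9) = 10946.1·e^-0.0174 = 10757.3.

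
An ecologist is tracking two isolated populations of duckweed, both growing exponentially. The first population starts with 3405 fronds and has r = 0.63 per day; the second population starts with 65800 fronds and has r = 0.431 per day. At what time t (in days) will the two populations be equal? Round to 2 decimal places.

14.88 days

Set 3405·e^(0.63t) = 65800·e^(0.431t).
e^((0.63 − 0.431)t) = 65800/3405 → e^(0.199·t) = 19.325.
0.199·t = ln(19.325) = 2.9614, so t = 2.9614/0.199 = 14.881.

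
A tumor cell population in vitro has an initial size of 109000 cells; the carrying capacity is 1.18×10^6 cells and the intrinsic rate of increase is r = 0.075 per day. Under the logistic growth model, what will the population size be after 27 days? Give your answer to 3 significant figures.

514000 cells

A = (K − N₀)/N₀ = (1.18×10^6 − 109000)/109000 = 9.8257.
N(t) = K/(1 + A·e^(−rt)) = 1.18×10^6/(1 + 9.8257×e^(−0.075×27)).
e^(−2.025) = 0.13199; denominator = 1 + 9.8257×0.13199 = 2.2969.
N = 1.18×10^6/2.2969 = 513729.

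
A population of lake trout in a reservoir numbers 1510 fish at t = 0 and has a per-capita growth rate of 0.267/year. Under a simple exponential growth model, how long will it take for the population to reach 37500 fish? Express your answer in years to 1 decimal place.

Set N₀·e^(rt) = 37500: e^(0.267·t) = 37500/1510 = 24.834.
0.267·t = ln(24.834) = 3.2122, so t = 3.2122/0.267 = 12.031.

12.0 years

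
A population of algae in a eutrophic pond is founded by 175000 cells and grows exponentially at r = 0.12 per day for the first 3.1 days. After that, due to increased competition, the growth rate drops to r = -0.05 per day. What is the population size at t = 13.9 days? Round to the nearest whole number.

147937 cells

Phase 1: N(3.1) = 175000·e^(0.12×3.1) = 175000·e^0.372 = 253861.
Phase 2 runs for 13.9 − 3.1 = 10.8 days at r = -0.05.
N(13.9) = 253861·e^(-0.05×10.8) = 253861·e^-0.54 = 147937.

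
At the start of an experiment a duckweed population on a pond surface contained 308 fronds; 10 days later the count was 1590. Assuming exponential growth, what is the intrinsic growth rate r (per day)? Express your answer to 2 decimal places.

0.16 per day

From N(t) = N₀·e^(rt): e^(r·10) = 1590/308 = 5.1623.
r·10 = ln(5.1623) = 1.6414, so r = 1.6414/10 = 0.16414.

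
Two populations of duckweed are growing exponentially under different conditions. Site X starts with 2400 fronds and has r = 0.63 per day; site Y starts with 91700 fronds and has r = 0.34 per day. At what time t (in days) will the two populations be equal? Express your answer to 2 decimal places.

Set 2400·e^(0.63t) = 91700·e^(0.34t).
e^((0.63 − 0.34)t) = 91700/2400 → e^(0.29·t) = 38.208.
0.29·t = ln(38.208) = 3.6431, so t = 3.6431/0.29 = 12.562.

12.56 days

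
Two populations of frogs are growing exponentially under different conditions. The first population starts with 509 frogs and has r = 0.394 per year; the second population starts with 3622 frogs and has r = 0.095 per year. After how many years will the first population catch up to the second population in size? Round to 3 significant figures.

6.56 years

Set 509·e^(0.394t) = 3622·e^(0.095t).
e^((0.394 − 0.095)t) = 3622/509 → e^(0.299·t) = 7.1159.
0.299·t = ln(7.1159) = 1.9623, so t = 1.9623/0.299 = 6.563.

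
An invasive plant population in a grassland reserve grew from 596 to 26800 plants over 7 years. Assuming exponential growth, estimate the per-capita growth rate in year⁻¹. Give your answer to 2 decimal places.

From N(t) = N₀·e^(rt): e^(r·7) = 26800/596 = 44.966.
r·7 = ln(44.966) = 3.8059, so r = 3.8059/7 = 0.5437.

0.54 per year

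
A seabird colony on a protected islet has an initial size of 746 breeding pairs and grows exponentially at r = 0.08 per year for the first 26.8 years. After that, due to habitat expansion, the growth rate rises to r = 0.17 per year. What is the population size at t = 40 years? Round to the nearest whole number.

Phase 1: N(26.8) = 746·e^(0.08×26.8) = 746·e^2.144 = 6365.99.
Phase 2 runs for 40 − 26.8 = 13.2 years at r = 0.17.
N(40) = 6365.99·e^(0.17×13.2) = 6365.99·e^2.244 = 60037.6.

60038 breeding pairs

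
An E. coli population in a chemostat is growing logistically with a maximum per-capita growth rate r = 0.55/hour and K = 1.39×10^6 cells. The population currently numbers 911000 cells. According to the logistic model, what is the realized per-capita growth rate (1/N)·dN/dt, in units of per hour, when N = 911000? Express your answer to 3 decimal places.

0.190 per hour

(1/N)·dN/dt = r(1 − N/K) = 0.55 × (1 − 911000/1.39×10^6).
= 0.55 × 0.3446 = 0.18953.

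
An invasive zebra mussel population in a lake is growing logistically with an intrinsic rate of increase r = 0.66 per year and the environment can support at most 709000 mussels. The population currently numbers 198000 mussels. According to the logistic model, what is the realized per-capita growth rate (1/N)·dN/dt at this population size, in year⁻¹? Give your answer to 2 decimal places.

0.48 per year

(1/N)·dN/dt = r(1 − N/K) = 0.66 × (1 − 198000/709000).
= 0.66 × 0.72073 = 0.47568.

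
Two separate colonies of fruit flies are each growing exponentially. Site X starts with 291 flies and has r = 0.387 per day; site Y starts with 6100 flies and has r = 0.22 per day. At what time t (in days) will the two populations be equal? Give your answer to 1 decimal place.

18.2 days

Set 291·e^(0.387t) = 6100·e^(0.22t).
e^((0.387 − 0.22)t) = 6100/291 → e^(0.167·t) = 20.962.
0.167·t = ln(20.962) = 3.0427, so t = 3.0427/0.167 = 18.22.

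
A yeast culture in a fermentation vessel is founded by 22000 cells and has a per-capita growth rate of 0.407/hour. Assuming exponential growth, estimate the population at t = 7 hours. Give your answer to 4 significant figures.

380000 cells

N(t) = N₀·e^(rt) = 22000 × e^(0.407×7) = 22000 × e^2.849.
e^2.849 ≈ 17.271, so N ≈ 22000 × 17.271 = 379951.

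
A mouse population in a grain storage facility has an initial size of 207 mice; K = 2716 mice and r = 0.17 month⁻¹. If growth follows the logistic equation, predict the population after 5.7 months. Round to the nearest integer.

A = (K − N₀)/N₀ = (2716 − 207)/207 = 12.121.
N(t) = K/(1 + A·e^(−rt)) = 2716/(1 + 12.121×e^(−0.17×5.7)).
e^(−0.969) = 0.37946; denominator = 1 + 12.121×0.37946 = 5.5994.
N = 2716/5.5994 = 485.054.

485 mice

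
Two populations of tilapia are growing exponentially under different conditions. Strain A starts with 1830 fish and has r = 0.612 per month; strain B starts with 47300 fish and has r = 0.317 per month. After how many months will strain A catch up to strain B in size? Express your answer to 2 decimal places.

Set 1830·e^(0.612t) = 47300·e^(0.317t).
e^((0.612 − 0.317)t) = 47300/1830 → e^(0.295·t) = 25.847.
0.295·t = ln(25.847) = 3.2522, so t = 3.2522/0.295 = 11.024.

11.02 months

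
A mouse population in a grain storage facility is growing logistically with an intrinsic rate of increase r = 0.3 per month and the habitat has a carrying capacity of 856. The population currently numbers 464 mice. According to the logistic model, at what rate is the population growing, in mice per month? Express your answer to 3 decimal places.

63.746 mice per month

dN/dt = rN(1 − N/K) = 0.3 × 464 × (1 − 464/856).
1 − 464/856 = 0.45794; dN/dt = 0.3 × 464 × 0.45794 = 63.746.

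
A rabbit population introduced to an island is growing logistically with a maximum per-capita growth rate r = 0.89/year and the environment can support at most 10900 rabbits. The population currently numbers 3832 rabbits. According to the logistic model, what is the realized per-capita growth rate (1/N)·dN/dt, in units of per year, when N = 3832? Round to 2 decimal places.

(1/N)·dN/dt = r(1 − N/K) = 0.89 × (1 − 3832/10900).
= 0.89 × 0.64844 = 0.57711.

0.58 per year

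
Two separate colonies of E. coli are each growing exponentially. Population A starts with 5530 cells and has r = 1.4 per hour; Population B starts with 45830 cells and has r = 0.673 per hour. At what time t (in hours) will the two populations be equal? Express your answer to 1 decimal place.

Set 5530·e^(1.4t) = 45830·e^(0.673t).
e^((1.4 − 0.673)t) = 45830/5530 → e^(0.727·t) = 8.2875.
0.727·t = ln(8.2875) = 2.1148, so t = 2.1148/0.727 = 2.9089.

2.9 hours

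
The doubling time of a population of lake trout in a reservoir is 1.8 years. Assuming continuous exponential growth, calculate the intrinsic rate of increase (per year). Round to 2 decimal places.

r = ln(2)/t_d = 0.6931/1.8 = 0.38508.

0.39 per year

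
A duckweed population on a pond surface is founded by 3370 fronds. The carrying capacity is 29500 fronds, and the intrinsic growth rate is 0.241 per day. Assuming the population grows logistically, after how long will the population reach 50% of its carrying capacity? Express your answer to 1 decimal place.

A = (K − N₀)/N₀ = (29500 − 3370)/3370 = 7.7537.
Solve 29500/(1 + 7.7537·e^(−0.241t)) = 14750: 1 + 7.7537·e^(−0.241t) = 2, so e^(−0.241t) = 0.128971.
−0.241·t = ln(0.128971) = -2.0482, so t = 2.0482/0.241 = 8.4986.

8.5 days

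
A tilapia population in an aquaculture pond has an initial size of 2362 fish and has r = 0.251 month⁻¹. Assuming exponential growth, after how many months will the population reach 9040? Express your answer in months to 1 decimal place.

Set N₀·e^(rt) = 9040: e^(0.251·t) = 9040/2362 = 3.8273.
0.251·t = ln(3.8273) = 1.3422, so t = 1.3422/0.251 = 5.3472.

5.3 months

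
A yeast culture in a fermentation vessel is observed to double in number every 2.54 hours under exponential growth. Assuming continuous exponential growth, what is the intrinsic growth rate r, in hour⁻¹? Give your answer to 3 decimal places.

0.273 per hour

r = ln(2)/t_d = 0.6931/2.54 = 0.27289.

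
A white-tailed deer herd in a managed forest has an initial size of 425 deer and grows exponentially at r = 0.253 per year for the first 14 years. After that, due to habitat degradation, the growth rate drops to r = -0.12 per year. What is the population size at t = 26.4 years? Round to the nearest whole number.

3315 deer

Phase 1: N(14) = 425·e^(0.253×14) = 425·e^3.542 = 14677.8.
Phase 2 runs for 26.4 − 14 = 12.4 years at r = -0.12.
N(26.4) = 14677.8·e^(-0.12×12.4) = 14677.8·e^-1.488 = 3314.59.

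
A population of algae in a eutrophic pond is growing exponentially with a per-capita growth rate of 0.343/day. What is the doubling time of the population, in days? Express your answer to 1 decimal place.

Doubling time t_d = ln(2)/r = 0.6931/0.343 = 2.0208.

2.0 days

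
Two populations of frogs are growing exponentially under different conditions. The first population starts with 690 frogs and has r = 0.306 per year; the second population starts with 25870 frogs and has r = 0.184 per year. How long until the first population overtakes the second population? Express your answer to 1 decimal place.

Set 690·e^(0.306t) = 25870·e^(0.184t).
e^((0.306 − 0.184)t) = 25870/690 → e^(0.122·t) = 37.493.
0.122·t = ln(37.493) = 3.6241, so t = 3.6241/0.122 = 29.706.

29.7 years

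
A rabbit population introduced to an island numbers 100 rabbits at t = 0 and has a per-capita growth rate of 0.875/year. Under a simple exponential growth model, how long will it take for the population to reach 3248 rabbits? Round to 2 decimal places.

Set N₀·e^(rt) = 3248: e^(0.875·t) = 3248/100 = 32.48.
0.875·t = ln(32.48) = 3.4806, so t = 3.4806/0.875 = 3.9779.

3.98 years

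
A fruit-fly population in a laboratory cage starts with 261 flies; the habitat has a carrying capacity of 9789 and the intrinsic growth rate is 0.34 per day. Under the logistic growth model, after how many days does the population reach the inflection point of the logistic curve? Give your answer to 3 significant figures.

10.6 days

Logistic growth is fastest at N = K/2 = 4894.5.
A = (K − N₀)/N₀ = 36.506. Set K/(1 + A·e^(−rt)) = K/2 → A·e^(−rt) = 1.
e^(−0.34t) = 1/36.506 = 0.0273929, so t = ln(36.506)/0.34 = 3.5975/0.34 = 10.581.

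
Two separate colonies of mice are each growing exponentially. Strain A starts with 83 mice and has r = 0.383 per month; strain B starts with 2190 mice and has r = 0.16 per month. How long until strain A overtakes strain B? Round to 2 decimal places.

Set 83·e^(0.383t) = 2190·e^(0.16t).
e^((0.383 − 0.16)t) = 2190/83 → e^(0.223·t) = 26.386.
0.223·t = ln(26.386) = 3.2728, so t = 3.2728/0.223 = 14.676.

14.68 months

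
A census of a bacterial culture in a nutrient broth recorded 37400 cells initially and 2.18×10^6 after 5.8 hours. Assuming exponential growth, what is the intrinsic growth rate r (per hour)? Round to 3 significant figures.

0.701 per hour

From N(t) = N₀·e^(rt): e^(r·5.8) = 2.18×10^6/37400 = 58.289.
r·5.8 = ln(58.289) = 4.0654, so r = 4.0654/5.8 = 0.70093.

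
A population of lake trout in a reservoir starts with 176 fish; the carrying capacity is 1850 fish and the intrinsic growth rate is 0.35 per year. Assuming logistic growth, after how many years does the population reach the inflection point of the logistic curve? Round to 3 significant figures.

6.44 years

Logistic growth is fastest at N = K/2 = 925.
A = (K − N₀)/N₀ = 9.5114. Set K/(1 + A·e^(−rt)) = K/2 → A·e^(−rt) = 1.
e^(−0.35t) = 1/9.5114 = 0.105137, so t = ln(9.5114)/0.35 = 2.2525/0.35 = 6.4357.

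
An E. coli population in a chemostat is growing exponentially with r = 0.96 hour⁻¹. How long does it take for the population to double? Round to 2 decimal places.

Doubling time t_d = ln(2)/r = 0.6931/0.96 = 0.72203.

0.72 hours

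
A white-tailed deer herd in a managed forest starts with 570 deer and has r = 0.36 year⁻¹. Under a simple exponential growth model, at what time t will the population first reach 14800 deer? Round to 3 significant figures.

Set N₀·e^(rt) = 14800: e^(0.36·t) = 14800/570 = 25.965.
0.36·t = ln(25.965) = 3.2567, so t = 3.2567/0.36 = 9.0465.

9.05 years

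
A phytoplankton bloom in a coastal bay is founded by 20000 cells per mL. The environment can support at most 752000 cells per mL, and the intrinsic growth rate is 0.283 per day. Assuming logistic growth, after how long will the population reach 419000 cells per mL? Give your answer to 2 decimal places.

13.53 days

A = (K − N₀)/N₀ = (752000 − 20000)/20000 = 36.6.
Solve 752000/(1 + 36.6·e^(−0.283t)) = 419000: 1 + 36.6·e^(−0.283t) = 1.7947, so e^(−0.283t) = 0.0217145.
−0.283·t = ln(0.0217145) = -3.8298, so t = 3.8298/0.283 = 13.533.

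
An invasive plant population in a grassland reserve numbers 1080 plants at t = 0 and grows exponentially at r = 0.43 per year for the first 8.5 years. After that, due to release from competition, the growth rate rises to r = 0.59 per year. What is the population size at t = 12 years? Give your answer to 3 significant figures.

Phase 1: N(8.5) = 1080·e^(0.43×8.5) = 1080·e^3.655 = 41760.9.
Phase 2 runs for 12 − 8.5 = 3.5 years at r = 0.59.
N(12) = 41760.9·e^(0.59×3.5) = 41760.9·e^2.065 = 329297.

329000 plants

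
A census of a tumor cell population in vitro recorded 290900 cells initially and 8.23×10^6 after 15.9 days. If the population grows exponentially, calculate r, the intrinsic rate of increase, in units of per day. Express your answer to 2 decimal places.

0.21 per day

From N(t) = N₀·e^(rt): e^(r·15.9) = 8.23×10^6/290900 = 28.292.
r·15.9 = ln(28.292) = 3.3426, so r = 3.3426/15.9 = 0.21022.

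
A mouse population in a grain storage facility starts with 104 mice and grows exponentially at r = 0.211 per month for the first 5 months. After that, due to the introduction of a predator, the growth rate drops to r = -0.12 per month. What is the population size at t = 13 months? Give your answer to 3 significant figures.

Phase 1: N(5) = 104·e^(0.211×5) = 104·e^1.055 = 298.685.
Phase 2 runs for 13 − 5 = 8 months at r = -0.12.
N(13) = 298.685·e^(-0.12×8) = 298.685·e^-0.96 = 114.365.

114 mice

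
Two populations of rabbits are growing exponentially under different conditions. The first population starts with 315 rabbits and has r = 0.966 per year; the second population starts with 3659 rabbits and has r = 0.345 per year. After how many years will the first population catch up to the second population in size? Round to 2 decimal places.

Set 315·e^(0.966t) = 3659·e^(0.345t).
e^((0.966 − 0.345)t) = 3659/315 → e^(0.621·t) = 11.616.
0.621·t = ln(11.616) = 2.4524, so t = 2.4524/0.621 = 3.9491.

3.95 years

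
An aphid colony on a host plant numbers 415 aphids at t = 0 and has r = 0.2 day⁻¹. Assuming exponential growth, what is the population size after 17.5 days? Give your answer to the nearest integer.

13743 aphids

N(t) = N₀·e^(rt) = 415 × e^(0.2×17.5) = 415 × e^3.5.
e^3.5 ≈ 33.115, so N ≈ 415 × 33.115 = 13742.9.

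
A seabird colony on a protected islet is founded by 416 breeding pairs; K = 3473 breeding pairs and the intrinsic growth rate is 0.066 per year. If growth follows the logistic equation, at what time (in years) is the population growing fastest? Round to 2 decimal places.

30.22 years

Logistic growth is fastest at N = K/2 = 1736.5.
A = (K − N₀)/N₀ = 7.3486. Set K/(1 + A·e^(−rt)) = K/2 → A·e^(−rt) = 1.
e^(−0.066t) = 1/7.3486 = 0.136081, so t = ln(7.3486)/0.066 = 1.9945/0.066 = 30.22.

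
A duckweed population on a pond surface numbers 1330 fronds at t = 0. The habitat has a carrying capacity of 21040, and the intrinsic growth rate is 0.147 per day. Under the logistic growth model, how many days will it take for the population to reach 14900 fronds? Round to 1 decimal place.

A = (K − N₀)/N₀ = (21040 − 1330)/1330 = 14.82.
Solve 21040/(1 + 14.82·e^(−0.147t)) = 14900: 1 + 14.82·e^(−0.147t) = 1.4121, so e^(−0.147t) = 0.0278066.
−0.147·t = ln(0.0278066) = -3.5825, so t = 3.5825/0.147 = 24.371.

24.4 days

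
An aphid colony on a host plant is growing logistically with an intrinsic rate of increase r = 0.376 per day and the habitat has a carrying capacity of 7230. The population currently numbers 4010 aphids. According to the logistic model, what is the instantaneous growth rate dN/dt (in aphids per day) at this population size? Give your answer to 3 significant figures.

dN/dt = rN(1 − N/K) = 0.376 × 4010 × (1 − 4010/7230).
1 − 4010/7230 = 0.44537; dN/dt = 0.376 × 4010 × 0.44537 = 671.51.

672 aphids per day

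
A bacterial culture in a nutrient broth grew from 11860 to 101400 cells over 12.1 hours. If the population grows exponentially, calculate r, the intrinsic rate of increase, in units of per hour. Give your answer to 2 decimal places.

0.18 per hour

From N(t) = N₀·e^(rt): e^(r·12.1) = 101400/11860 = 8.5497.
r·12.1 = ln(8.5497) = 2.1459, so r = 2.1459/12.1 = 0.17735.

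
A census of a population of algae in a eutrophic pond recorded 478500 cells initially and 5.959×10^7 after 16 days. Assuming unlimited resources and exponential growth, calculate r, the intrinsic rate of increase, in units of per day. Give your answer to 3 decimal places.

From N(t) = N₀·e^(rt): e^(r·16) = 5.959×10^7/478500 = 124.54.
r·16 = ln(124.54) = 4.8246, so r = 4.8246/16 = 0.30154.

0.302 per day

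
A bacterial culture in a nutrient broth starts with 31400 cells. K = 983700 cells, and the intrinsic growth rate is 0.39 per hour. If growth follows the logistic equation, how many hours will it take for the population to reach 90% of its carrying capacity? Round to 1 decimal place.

14.4 hours

A = (K − N₀)/N₀ = (983700 − 31400)/31400 = 30.328.
Solve 983700/(1 + 30.328·e^(−0.39t)) = 885330: 1 + 30.328·e^(−0.39t) = 1.1111, so e^(−0.39t) = 0.00366364.
−0.39·t = ln(0.00366364) = -5.6093, so t = 5.6093/0.39 = 14.383.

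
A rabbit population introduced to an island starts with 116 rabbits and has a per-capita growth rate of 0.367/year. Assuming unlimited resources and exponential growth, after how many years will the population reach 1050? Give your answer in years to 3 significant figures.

6.00 years

Set N₀·e^(rt) = 1050: e^(0.367·t) = 1050/116 = 9.0517.
0.367·t = ln(9.0517) = 2.203, so t = 2.203/0.367 = 6.0026.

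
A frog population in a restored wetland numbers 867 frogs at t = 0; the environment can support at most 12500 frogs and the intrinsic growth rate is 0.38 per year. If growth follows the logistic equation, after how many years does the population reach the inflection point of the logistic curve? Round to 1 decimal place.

6.8 years

Logistic growth is fastest at N = K/2 = 6250.
A = (K − N₀)/N₀ = 13.418. Set K/(1 + A·e^(−rt)) = K/2 → A·e^(−rt) = 1.
e^(−0.38t) = 1/13.418 = 0.0745294, so t = ln(13.418)/0.38 = 2.5966/0.38 = 6.8331.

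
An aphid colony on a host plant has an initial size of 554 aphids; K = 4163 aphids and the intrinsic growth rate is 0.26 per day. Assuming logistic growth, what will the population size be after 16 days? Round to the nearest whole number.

3779 aphids

A = (K − N₀)/N₀ = (4163 − 554)/554 = 6.5144.
N(t) = K/(1 + A·e^(−rt)) = 4163/(1 + 6.5144×e^(−0.26×16)).
e^(−4.16) = 0.015608; denominator = 1 + 6.5144×0.015608 = 1.1017.
N = 4163/1.1017 = 3778.79.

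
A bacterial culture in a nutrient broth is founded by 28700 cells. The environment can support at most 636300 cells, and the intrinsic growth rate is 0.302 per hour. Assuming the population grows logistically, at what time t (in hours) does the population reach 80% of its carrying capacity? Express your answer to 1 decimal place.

14.7 hours

A = (K − N₀)/N₀ = (636300 − 28700)/28700 = 21.171.
Solve 636300/(1 + 21.171·e^(−0.302t)) = 509040: 1 + 21.171·e^(−0.302t) = 1.25, so e^(−0.302t) = 0.0118088.
−0.302·t = ln(0.0118088) = -4.4389, so t = 4.4389/0.302 = 14.698.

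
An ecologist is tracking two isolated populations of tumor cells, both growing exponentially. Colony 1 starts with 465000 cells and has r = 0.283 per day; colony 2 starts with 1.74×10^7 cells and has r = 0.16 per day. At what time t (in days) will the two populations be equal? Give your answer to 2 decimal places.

29.45 days

Set 465000·e^(0.283t) = 1.74×10^7·e^(0.16t).
e^((0.283 − 0.16)t) = 1.74×10^7/465000 → e^(0.123·t) = 37.419.
0.123·t = ln(37.419) = 3.6222, so t = 3.6222/0.123 = 29.449.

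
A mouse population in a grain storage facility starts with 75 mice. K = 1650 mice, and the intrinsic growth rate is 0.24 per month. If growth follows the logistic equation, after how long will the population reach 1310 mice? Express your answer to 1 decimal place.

A = (K − N₀)/N₀ = (1650 − 75)/75 = 21.
Solve 1650/(1 + 21·e^(−0.24t)) = 1310: 1 + 21·e^(−0.24t) = 1.2595, so e^(−0.24t) = 0.0123591.
−0.24·t = ln(0.0123591) = -4.3934, so t = 4.3934/0.24 = 18.306.

18.3 months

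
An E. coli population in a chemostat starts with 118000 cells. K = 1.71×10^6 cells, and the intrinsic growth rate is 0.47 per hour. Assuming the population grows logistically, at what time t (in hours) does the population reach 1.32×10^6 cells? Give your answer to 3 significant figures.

A = (K − N₀)/N₀ = (1.71×10^6 − 118000)/118000 = 13.492.
Solve 1.71×10^6/(1 + 13.492·e^(−0.47t)) = 1.32×10^6: 1 + 13.492·e^(−0.47t) = 1.2955, so e^(−0.47t) = 0.0218993.
−0.47·t = ln(0.0218993) = -3.8213, so t = 3.8213/0.47 = 8.1304.

8.13 hours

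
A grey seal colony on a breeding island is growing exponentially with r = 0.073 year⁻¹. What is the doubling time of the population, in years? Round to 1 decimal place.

Doubling time t_d = ln(2)/r = 0.6931/0.073 = 9.4952.

9.5 years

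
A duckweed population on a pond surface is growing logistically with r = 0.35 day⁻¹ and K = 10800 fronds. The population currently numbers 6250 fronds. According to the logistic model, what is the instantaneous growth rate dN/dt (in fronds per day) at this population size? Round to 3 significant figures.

922 fronds per day

dN/dt = rN(1 − N/K) = 0.35 × 6250 × (1 − 6250/10800).
1 − 6250/10800 = 0.4213; dN/dt = 0.35 × 6250 × 0.4213 = 921.59.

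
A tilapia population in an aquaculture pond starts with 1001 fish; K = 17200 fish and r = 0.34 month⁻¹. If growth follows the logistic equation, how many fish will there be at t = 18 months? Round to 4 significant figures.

A = (K − N₀)/N₀ = (17200 − 1001)/1001 = 16.183.
N(t) = K/(1 + A·e^(−rt)) = 17200/(1 + 16.183×e^(−0.34×18)).
e^(−6.12) = 0.0021985; denominator = 1 + 16.183×0.0021985 = 1.0356.
N = 17200/1.0356 = 16609.1.

16610 fish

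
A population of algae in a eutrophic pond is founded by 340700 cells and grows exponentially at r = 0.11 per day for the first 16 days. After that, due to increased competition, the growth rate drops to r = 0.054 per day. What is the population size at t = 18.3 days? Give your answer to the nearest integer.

Phase 1: N(16) = 340700·e^(0.11×16) = 340700·e^1.76 = 1.980297×10^6.
Phase 2 runs for 18.3 − 16 = 2.3 days at r = 0.054.
N(18.3) = 1.980297×10^6·e^(0.054×2.3) = 1.980297×10^6·e^0.1242 = 2.242176×10^6.

2242176 cells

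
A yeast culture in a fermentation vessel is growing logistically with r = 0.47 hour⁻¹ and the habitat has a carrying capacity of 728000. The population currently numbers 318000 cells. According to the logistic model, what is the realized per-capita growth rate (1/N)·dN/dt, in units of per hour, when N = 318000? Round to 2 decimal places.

0.26 per hour

(1/N)·dN/dt = r(1 − N/K) = 0.47 × (1 − 318000/728000).
= 0.47 × 0.56319 = 0.2647.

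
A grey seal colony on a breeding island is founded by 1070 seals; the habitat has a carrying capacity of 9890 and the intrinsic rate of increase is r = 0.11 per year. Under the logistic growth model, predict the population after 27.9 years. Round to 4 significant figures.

7151 seals

A = (K − N₀)/N₀ = (9890 − 1070)/1070 = 8.243.
N(t) = K/(1 + A·e^(−rt)) = 9890/(1 + 8.243×e^(−0.11×27.9)).
e^(−3.069) = 0.046468; denominator = 1 + 8.243×0.046468 = 1.383.
N = 9890/1.383 = 7150.96.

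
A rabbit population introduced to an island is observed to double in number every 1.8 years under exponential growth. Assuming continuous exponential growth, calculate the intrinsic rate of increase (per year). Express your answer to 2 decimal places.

0.39 per year

r = ln(2)/t_d = 0.6931/1.8 = 0.38508.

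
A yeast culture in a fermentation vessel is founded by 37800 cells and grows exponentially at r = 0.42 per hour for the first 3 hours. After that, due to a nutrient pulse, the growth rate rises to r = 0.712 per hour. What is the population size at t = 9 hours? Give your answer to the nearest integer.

9550121 cells

Phase 1: N(3) = 37800·e^(0.42×3) = 37800·e^1.26 = 133261.
Phase 2 runs for 9 − 3 = 6 hours at r = 0.712.
N(9) = 133261·e^(0.712×6) = 133261·e^4.272 = 9.550121×10^6.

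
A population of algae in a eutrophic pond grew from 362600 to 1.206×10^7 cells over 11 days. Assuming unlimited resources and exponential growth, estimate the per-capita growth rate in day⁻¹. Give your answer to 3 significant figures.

0.319 per day

From N(t) = N₀·e^(rt): e^(r·11) = 1.206×10^7/362600 = 33.26.
r·11 = ln(33.26) = 3.5043, so r = 3.5043/11 = 0.31858.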